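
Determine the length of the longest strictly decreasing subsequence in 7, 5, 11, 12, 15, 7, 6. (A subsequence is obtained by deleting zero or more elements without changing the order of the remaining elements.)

3

Let dp[i] be the longest decreasing subsequence ending at position i. Then dp = [1, 2, 1, 1, 1, 2, 3].
The maximum is 3; one witness is 11, 7, 6 at positions 3,6,7.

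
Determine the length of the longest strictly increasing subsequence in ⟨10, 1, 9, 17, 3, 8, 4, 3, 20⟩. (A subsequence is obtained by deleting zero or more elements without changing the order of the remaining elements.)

Scanning left to right, the best length ending at each element is: 10→1, 1→1, 9→2, 17→3, 3→2, 8→3, 4→3, 3→2, 20→4.
So the longest increasing subsequence has length 4, e.g. 1, 9, 17, 20.

4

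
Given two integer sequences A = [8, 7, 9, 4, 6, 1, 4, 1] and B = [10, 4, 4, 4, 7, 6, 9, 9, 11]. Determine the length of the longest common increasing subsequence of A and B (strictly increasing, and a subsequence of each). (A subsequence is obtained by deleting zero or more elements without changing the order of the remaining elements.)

2

For each value that appears in both, track the longest common increasing run ending there.
The best achievable length is 2; one witness is 4, 6 (A-positions 4,5, B-positions 2,6).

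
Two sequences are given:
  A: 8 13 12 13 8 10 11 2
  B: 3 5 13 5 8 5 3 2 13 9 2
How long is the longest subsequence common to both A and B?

Backtracking the LCS table gives one alignment: 8 (A1,B5) → 13 (A2,B9) → 2 (A8,B11).
So the longest common subsequence has length 3.

3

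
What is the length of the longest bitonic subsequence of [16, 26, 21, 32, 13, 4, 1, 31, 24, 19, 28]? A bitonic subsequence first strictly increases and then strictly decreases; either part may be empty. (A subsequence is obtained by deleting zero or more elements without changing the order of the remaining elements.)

6

Let inc[i] be the LIS ending at i and dec[i] the longest strictly decreasing subsequence starting at i. inc = [1, 2, 2, 3, 1, 1, 1, 3, 3, 2, 4], dec = [4, 5, 4, 4, 3, 2, 1, 3, 2, 1, 1].
max_i inc[i]+dec[i]−1 = 6, with one witness 16, 26, 21, 13, 4, 1.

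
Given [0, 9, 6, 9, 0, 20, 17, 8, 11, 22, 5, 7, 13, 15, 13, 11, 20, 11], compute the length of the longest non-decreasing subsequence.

Let dp[i] be the longest non-decreasing subsequence ending at position i. Then dp = [1, 2, 2, 3, 2, 4, 4, 3, 4, 5, 3, 4, 5, 6, 6, 5, 7, 6].
The maximum is 7; one witness is 0, 9, 9, 11, 13, 15, 20 at positions 1,2,4,9,13,14,17.

7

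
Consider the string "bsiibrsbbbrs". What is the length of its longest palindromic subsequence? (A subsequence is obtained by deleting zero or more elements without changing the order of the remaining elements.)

7

One longest palindromic subsequence is srbbbrs (positions 2,6,8,9,10,11,12); it reads the same forward and backward, and the interval DP gives dp[1][12] = 7.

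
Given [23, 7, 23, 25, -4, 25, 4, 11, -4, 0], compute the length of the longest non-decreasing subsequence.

Let dp[i] be the longest non-decreasing subsequence ending at position i. Then dp = [1, 1, 2, 3, 1, 4, 2, 3, 2, 3].
The maximum is 4; one witness is 23, 23, 25, 25 at positions 1,3,4,6.

4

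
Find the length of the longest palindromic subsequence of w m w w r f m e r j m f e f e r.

One longest palindromic subsequence is refefer (positions 5,8,12,13,14,15,16); it reads the same forward and backward, and the interval DP gives dp[1][16] = 7.

7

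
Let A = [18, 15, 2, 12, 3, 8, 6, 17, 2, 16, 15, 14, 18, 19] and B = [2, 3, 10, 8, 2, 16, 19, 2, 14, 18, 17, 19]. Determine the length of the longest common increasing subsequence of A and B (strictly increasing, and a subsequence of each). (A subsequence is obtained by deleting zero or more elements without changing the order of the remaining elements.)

6

A longest common strictly increasing subsequence is 2, 3, 8, 16, 18, 19 (length 6); it appears in order in both A and B, and no longer such subsequence exists.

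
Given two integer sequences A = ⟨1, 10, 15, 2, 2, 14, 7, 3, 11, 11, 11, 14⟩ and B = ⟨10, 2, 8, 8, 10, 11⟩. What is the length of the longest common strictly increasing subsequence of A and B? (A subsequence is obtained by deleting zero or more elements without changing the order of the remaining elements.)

2

For each value that appears in both, track the longest common increasing run ending there.
The best achievable length is 2; one witness is 10, 11 (A-positions 2,9, B-positions 1,6).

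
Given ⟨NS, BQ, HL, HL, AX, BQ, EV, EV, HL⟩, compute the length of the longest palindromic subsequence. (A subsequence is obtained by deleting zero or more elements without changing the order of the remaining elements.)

Using dp[i][j] = 2 + dp[i+1][j−1] if the ends match, else max(dp[i+1][j], dp[i][j−1]):
dp[1][9] = 4. A witness is HL EV EV HL at positions 3,7,8,9.

4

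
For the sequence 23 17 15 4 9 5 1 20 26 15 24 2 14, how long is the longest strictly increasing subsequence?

One longest increasing subsequence is 4, 9, 20, 26 (positions 4,5,8,9), of length 4; no longer one exists.

4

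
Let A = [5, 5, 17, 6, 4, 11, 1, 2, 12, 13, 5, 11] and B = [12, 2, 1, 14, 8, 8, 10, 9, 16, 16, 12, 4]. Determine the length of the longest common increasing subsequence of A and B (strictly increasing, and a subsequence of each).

2

For each value that appears in both, track the longest common increasing run ending there.
The best achievable length is 2; one witness is 2, 12 (A-positions 8,9, B-positions 2,11).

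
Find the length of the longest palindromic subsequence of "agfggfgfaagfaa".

9

One longest palindromic subsequence is afgfgfgfa (positions 1,3,4,6,7,8,11,12,14); it reads the same forward and backward, and the interval DP gives dp[1][14] = 9.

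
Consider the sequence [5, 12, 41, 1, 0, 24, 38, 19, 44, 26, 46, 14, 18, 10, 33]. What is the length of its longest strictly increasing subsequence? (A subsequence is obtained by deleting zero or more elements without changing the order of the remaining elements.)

Let dp[i] be the longest increasing subsequence ending at position i. Then dp = [1, 2, 3, 1, 1, 3, 4, 3, 5, 4, 6, 3, 4, 2, 5].
The maximum is 6; one witness is 5, 12, 24, 38, 44, 46 at positions 1,2,6,7,9,11.

6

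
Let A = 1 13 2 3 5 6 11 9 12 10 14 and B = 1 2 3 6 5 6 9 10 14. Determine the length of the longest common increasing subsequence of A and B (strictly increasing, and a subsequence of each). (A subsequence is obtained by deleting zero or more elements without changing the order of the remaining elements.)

For each value that appears in both, track the longest common increasing run ending there.
The best achievable length is 8; one witness is 1, 2, 3, 5, 6, 9, 10, 14 (A-positions 1,3,4,5,6,8,10,11, B-positions 1,2,3,5,6,7,8,9).

8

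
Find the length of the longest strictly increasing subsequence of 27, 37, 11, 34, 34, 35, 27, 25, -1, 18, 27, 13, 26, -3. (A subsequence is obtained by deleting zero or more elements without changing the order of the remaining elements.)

Let dp[i] be the longest increasing subsequence ending at position i. Then dp = [1, 2, 1, 2, 2, 3, 2, 2, 1, 2, 3, 2, 3, 1].
The maximum is 3; one witness is 27, 34, 35 at positions 1,4,6.

3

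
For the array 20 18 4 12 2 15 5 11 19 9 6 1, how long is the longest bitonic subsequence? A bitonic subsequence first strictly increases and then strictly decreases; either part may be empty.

One longest bitonic subsequence is 20, 18, 15, 11, 9, 6, 1 (positions 1,2,6,8,10,11,12): it rises to 20 then falls. Length 7 is optimal.

7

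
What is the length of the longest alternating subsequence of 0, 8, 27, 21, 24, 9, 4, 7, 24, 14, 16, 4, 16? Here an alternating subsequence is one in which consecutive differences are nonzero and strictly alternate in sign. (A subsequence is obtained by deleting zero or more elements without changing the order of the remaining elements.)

10

Track the best alternating length ending on an up-step vs a down-step at each position: up/down = 1/1, 2/1, 2/1, 2/3, 4/3, 2/5, 2/5, 6/5, 6/3, 6/7, 8/7, 2/9, 10/7.
The maximum over both is 10; one such subsequence is 0, 27, 21, 24, 9, 24, 14, 16, 4, 16.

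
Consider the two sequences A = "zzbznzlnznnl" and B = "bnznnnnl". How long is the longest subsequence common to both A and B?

7

Backtracking the LCS table gives one alignment: b (A3,B1) → z (A4,B3) → n (A5,B4) → n (A8,B5) → n (A10,B6) → n (A11,B7) → l (A12,B8).
So the longest common subsequence has length 7.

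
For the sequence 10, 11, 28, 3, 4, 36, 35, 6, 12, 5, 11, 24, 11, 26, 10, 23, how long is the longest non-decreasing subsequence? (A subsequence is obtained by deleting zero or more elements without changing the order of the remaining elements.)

6

Scanning left to right, the best length ending at each element is: 10→1, 11→2, 28→3, 3→1, 4→2, 36→4, 35→4, 6→3, 12→4, 5→3, 11→4, 24→5, 11→5, 26→6, 10→4, 23→6.
So the longest non-decreasing subsequence has length 6, e.g. 3, 4, 6, 12, 24, 26.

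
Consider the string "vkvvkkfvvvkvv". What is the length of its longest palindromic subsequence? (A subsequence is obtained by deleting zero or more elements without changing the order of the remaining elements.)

One longest palindromic subsequence is vkvvkkvvkv (positions 1,2,3,4,5,6,9,10,11,13); it reads the same forward and backward, and the interval DP gives dp[1][13] = 10.

10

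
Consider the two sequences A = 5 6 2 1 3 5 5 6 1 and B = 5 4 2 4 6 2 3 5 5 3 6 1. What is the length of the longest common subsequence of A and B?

8

A longest common subsequence is 5, 6, 2, 3, 5, 5, 6, 1 (length 8); the LCS DP confirms no longer common subsequence exists.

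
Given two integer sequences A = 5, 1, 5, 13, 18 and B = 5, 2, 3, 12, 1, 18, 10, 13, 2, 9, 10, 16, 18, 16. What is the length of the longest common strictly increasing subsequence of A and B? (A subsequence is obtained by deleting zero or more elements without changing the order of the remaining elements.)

3

For each value that appears in both, track the longest common increasing run ending there.
The best achievable length is 3; one witness is 5, 13, 18 (A-positions 1,4,5, B-positions 1,8,13).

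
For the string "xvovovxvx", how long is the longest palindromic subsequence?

One longest palindromic subsequence is xvvovvx (positions 1,2,4,5,6,8,9); it reads the same forward and backward, and the interval DP gives dp[1][9] = 7.

7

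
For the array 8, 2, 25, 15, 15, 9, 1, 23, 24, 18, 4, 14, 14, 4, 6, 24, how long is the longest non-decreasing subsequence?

One longest non-decreasing subsequence is 8, 15, 15, 23, 24, 24 (positions 1,4,5,8,9,16), of length 6; no longer one exists.

6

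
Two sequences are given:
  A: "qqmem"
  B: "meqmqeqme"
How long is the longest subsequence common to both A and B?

Backtracking the LCS table gives one alignment: q (A1,B5) → q (A2,B7) → m (A3,B8) → e (A4,B9).
So the longest common subsequence has length 4.

4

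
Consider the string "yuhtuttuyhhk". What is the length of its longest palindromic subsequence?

One longest palindromic subsequence is yutttuy (positions 1,2,4,6,7,8,9); it reads the same forward and backward, and the interval DP gives dp[1][12] = 7.

7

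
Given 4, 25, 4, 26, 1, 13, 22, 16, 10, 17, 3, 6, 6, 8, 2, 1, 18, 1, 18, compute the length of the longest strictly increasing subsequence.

One longest increasing subsequence is 4, 13, 16, 17, 18 (positions 1,6,8,10,17), of length 5; no longer one exists.

5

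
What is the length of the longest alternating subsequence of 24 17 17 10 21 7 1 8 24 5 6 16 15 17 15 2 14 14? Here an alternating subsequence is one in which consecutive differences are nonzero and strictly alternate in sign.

11

A longest alternating subsequence is 24, 17, 21, 7, 8, 5, 16, 15, 17, 2, 14 (positions 1,2,5,6,8,10,12,13,14,16,17); its 10 consecutive differences strictly alternate in sign, and length 11 is optimal.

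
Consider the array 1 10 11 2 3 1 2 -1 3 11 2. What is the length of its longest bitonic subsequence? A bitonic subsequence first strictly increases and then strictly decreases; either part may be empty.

6

Let inc[i] be the LIS ending at i and dec[i] the longest strictly decreasing subsequence starting at i. inc = [1, 2, 3, 2, 3, 1, 2, 1, 3, 4, 2], dec = [2, 4, 4, 3, 3, 2, 2, 1, 2, 2, 1].
max_i inc[i]+dec[i]−1 = 6, with one witness 1, 10, 11, 3, 2, -1.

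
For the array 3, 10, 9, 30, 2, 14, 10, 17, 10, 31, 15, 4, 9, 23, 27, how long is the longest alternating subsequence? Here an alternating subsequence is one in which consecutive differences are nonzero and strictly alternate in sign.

12

Track the best alternating length ending on an up-step vs a down-step at each position: up/down = 1/1, 2/1, 2/3, 4/1, 1/5, 6/5, 6/7, 8/5, 6/9, 10/1, 10/11, 6/11, 12/11, 12/11, 12/11.
The maximum over both is 12; one such subsequence is 3, 10, 9, 30, 2, 14, 10, 17, 10, 31, 4, 9.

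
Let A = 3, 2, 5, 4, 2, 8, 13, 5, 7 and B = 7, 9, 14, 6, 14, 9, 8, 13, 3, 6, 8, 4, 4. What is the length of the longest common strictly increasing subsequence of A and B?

A longest common strictly increasing subsequence is 8, 13 (length 2); it appears in order in both A and B, and no longer such subsequence exists.

2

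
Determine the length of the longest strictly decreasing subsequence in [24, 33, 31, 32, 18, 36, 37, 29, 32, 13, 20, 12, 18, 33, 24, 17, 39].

6

Scanning left to right, the best length ending at each element is: 24→1, 33→1, 31→2, 32→2, 18→3, 36→1, 37→1, 29→3, 32→2, 13→4, 20→4, 12→5, 18→5, 33→2, 24→4, 17→6, 39→1.
So the longest decreasing subsequence has length 6, e.g. 33, 31, 29, 20, 18, 17.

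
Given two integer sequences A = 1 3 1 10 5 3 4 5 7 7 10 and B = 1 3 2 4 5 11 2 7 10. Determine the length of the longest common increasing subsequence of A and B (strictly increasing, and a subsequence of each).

A longest common strictly increasing subsequence is 1, 3, 4, 5, 7, 10 (length 6); it appears in order in both A and B, and no longer such subsequence exists.

6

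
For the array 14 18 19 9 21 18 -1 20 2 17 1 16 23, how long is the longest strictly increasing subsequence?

5

One longest increasing subsequence is 14, 18, 19, 21, 23 (positions 1,2,3,5,13), of length 5; no longer one exists.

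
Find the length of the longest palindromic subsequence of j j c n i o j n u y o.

One longest palindromic subsequence is oyo (positions 6,10,11); it reads the same forward and backward, and the interval DP gives dp[1][11] = 3.

3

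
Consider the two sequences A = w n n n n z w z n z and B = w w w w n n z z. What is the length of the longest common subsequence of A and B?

A longest common subsequence is wnnzz (length 5); the LCS DP confirms no longer common subsequence exists.

5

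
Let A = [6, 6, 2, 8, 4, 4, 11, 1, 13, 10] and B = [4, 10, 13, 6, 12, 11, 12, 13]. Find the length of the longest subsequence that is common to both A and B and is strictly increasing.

3

For each value that appears in both, track the longest common increasing run ending there.
The best achievable length is 3; one witness is 4, 11, 13 (A-positions 5,7,9, B-positions 1,6,8).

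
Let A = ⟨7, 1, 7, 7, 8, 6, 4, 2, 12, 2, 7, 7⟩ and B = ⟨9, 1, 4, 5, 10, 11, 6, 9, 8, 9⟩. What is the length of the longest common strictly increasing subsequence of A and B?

For each value that appears in both, track the longest common increasing run ending there.
The best achievable length is 2; one witness is 1, 4 (A-positions 2,7, B-positions 2,3).

2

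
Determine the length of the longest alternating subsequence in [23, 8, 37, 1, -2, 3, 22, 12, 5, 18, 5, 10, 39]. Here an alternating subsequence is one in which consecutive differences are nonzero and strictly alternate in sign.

9

Track the best alternating length ending on an up-step vs a down-step at each position: up/down = 1/1, 1/2, 3/1, 1/4, 1/4, 5/4, 5/4, 5/6, 5/6, 7/6, 5/8, 9/8, 9/1.
The maximum over both is 9; one such subsequence is 23, 8, 37, 1, 22, 12, 18, 5, 10.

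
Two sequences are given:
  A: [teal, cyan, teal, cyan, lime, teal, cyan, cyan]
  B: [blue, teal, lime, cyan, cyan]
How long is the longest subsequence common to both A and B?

Backtracking the LCS table gives one alignment: teal (A3,B2) → lime (A5,B3) → cyan (A7,B4) → cyan (A8,B5).
So the longest common subsequence has length 4.

4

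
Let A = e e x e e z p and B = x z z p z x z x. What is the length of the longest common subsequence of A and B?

3

Backtracking the LCS table gives one alignment: x (A3,B1) → z (A6,B3) → p (A7,B4).
So the longest common subsequence has length 3.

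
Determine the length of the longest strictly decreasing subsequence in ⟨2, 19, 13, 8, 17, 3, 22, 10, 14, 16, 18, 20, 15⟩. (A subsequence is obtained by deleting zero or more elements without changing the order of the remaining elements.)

Let dp[i] be the longest decreasing subsequence ending at position i. Then dp = [1, 1, 2, 3, 2, 4, 1, 3, 3, 3, 2, 2, 4].
The maximum is 4; one witness is 19, 13, 8, 3 at positions 2,3,4,6.

4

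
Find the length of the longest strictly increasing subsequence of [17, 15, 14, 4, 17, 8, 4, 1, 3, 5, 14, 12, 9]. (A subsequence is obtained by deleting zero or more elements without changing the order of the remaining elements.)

Let dp[i] be the longest increasing subsequence ending at position i. Then dp = [1, 1, 1, 1, 2, 2, 1, 1, 2, 3, 4, 4, 4].
The maximum is 4; one witness is 1, 3, 5, 14 at positions 8,9,10,11.

4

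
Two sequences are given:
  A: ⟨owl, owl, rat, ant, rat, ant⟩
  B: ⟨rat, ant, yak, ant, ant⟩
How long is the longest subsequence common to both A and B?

3

A longest common subsequence is rat, ant, ant (length 3); the LCS DP confirms no longer common subsequence exists.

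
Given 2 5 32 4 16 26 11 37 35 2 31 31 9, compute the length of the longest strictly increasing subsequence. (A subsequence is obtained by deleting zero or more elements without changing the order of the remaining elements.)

5

Scanning left to right, the best length ending at each element is: 2→1, 5→2, 32→3, 4→2, 16→3, 26→4, 11→3, 37→5, 35→5, 2→1, 31→5, 31→5, 9→3.
So the longest increasing subsequence has length 5, e.g. 2, 5, 16, 26, 37.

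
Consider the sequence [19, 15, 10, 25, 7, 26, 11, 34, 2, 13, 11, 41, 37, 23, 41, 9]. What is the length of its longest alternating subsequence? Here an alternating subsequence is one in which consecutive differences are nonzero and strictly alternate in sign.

A longest alternating subsequence is 19, 15, 25, 7, 26, 11, 34, 2, 13, 11, 41, 37, 41, 9 (positions 1,2,4,5,6,7,8,9,10,11,12,13,15,16); its 13 consecutive differences strictly alternate in sign, and length 14 is optimal.

14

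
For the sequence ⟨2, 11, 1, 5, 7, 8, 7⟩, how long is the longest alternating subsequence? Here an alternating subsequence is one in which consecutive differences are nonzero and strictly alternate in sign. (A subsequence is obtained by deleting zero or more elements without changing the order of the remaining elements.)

Track the best alternating length ending on an up-step vs a down-step at each position: up/down = 1/1, 2/1, 1/3, 4/3, 4/3, 4/3, 4/5.
The maximum over both is 5; one such subsequence is 2, 11, 1, 8, 7.

5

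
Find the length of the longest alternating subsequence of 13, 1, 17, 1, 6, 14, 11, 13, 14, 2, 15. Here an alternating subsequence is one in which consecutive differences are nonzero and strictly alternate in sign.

9

Track the best alternating length ending on an up-step vs a down-step at each position: up/down = 1/1, 1/2, 3/1, 1/4, 5/4, 5/4, 5/6, 7/6, 7/4, 5/8, 9/4.
The maximum over both is 9; one such subsequence is 13, 1, 17, 1, 14, 11, 13, 2, 15.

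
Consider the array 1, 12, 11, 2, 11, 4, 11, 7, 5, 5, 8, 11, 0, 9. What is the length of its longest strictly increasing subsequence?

Scanning left to right, the best length ending at each element is: 1→1, 12→2, 11→2, 2→2, 11→3, 4→3, 11→4, 7→4, 5→4, 5→4, 8→5, 11→6, 0→1, 9→6.
So the longest increasing subsequence has length 6, e.g. 1, 2, 4, 7, 8, 11.

6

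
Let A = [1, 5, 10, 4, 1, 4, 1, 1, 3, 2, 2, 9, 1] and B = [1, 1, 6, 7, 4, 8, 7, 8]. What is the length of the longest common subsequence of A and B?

3

A longest common subsequence is 1, 1, 4 (length 3); the LCS DP confirms no longer common subsequence exists.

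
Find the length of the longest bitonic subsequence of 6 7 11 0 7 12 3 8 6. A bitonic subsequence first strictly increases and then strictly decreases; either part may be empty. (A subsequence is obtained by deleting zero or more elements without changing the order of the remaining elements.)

6

Let inc[i] be the LIS ending at i and dec[i] the longest strictly decreasing subsequence starting at i. inc = [1, 2, 3, 1, 2, 4, 2, 3, 3], dec = [2, 2, 3, 1, 2, 3, 1, 2, 1].
max_i inc[i]+dec[i]−1 = 6, with one witness 6, 7, 11, 12, 8, 6.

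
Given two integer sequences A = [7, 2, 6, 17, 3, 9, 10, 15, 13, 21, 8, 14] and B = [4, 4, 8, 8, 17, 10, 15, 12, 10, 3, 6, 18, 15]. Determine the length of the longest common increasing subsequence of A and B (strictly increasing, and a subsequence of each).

For each value that appears in both, track the longest common increasing run ending there.
The best achievable length is 2; one witness is 10, 15 (A-positions 7,8, B-positions 6,7).

2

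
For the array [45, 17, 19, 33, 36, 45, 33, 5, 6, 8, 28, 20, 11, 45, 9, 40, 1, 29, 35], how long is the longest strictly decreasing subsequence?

8

Let dp[i] be the longest decreasing subsequence ending at position i. Then dp = [1, 2, 2, 2, 2, 1, 3, 4, 4, 4, 4, 5, 6, 1, 7, 2, 8, 4, 3].
The maximum is 8; one witness is 45, 36, 33, 28, 20, 11, 9, 1 at positions 1,5,7,11,12,13,15,17.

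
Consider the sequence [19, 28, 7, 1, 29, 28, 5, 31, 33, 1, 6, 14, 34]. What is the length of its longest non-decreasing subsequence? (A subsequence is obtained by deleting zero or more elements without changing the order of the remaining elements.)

Let dp[i] be the longest non-decreasing subsequence ending at position i. Then dp = [1, 2, 1, 1, 3, 3, 2, 4, 5, 2, 3, 4, 6].
The maximum is 6; one witness is 19, 28, 29, 31, 33, 34 at positions 1,2,5,8,9,13.

6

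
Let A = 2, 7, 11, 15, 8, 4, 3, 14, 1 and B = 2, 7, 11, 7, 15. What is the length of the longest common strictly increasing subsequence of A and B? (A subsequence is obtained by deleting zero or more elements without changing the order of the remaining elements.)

4

For each value that appears in both, track the longest common increasing run ending there.
The best achievable length is 4; one witness is 2, 7, 11, 15 (A-positions 1,2,3,4, B-positions 1,2,3,5).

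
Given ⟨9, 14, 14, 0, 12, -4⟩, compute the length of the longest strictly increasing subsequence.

2

Let dp[i] be the longest increasing subsequence ending at position i. Then dp = [1, 2, 2, 1, 2, 1].
The maximum is 2; one witness is 9, 14 at positions 1,2.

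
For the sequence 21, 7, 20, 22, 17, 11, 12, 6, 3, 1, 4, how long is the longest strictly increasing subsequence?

3

One longest increasing subsequence is 7, 20, 22 (positions 2,3,4), of length 3; no longer one exists.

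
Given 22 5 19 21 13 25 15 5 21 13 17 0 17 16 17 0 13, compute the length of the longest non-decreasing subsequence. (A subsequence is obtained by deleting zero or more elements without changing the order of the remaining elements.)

One longest non-decreasing subsequence is 5, 13, 15, 17, 17, 17 (positions 2,5,7,11,13,15), of length 6; no longer one exists.

6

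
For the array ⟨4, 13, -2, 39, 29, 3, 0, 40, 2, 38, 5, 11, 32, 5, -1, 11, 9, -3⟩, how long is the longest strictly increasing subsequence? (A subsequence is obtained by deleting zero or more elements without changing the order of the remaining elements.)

6

Scanning left to right, the best length ending at each element is: 4→1, 13→2, -2→1, 39→3, 29→3, 3→2, 0→2, 40→4, 2→3, 38→4, 5→4, 11→5, 32→6, 5→4, -1→2, 11→5, 9→5, -3→1.
So the longest increasing subsequence has length 6, e.g. -2, 0, 2, 5, 11, 32.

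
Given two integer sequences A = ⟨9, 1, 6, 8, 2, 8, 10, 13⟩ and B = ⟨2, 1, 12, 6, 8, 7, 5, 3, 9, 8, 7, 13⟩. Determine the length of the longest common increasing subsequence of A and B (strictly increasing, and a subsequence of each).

A longest common strictly increasing subsequence is 1, 6, 8, 13 (length 4); it appears in order in both A and B, and no longer such subsequence exists.

4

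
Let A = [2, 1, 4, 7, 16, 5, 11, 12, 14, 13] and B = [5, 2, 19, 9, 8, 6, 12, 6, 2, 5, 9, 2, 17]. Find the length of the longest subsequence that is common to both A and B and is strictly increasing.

2

A longest common strictly increasing subsequence is 5, 12 (length 2); it appears in order in both A and B, and no longer such subsequence exists.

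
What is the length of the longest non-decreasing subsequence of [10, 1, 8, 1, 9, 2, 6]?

Scanning left to right, the best length ending at each element is: 10→1, 1→1, 8→2, 1→2, 9→3, 2→3, 6→4.
So the longest non-decreasing subsequence has length 4, e.g. 1, 1, 2, 6.

4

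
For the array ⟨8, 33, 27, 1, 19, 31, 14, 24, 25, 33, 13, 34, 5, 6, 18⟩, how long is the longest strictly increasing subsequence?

6

Scanning left to right, the best length ending at each element is: 8→1, 33→2, 27→2, 1→1, 19→2, 31→3, 14→2, 24→3, 25→4, 33→5, 13→2, 34→6, 5→2, 6→3, 18→4.
So the longest increasing subsequence has length 6, e.g. 8, 19, 24, 25, 33, 34.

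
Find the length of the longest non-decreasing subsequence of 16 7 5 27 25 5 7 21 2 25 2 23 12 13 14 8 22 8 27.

Scanning left to right, the best length ending at each element is: 16→1, 7→1, 5→1, 27→2, 25→2, 5→2, 7→3, 21→4, 2→1, 25→5, 2→2, 23→5, 12→4, 13→5, 14→6, 8→4, 22→7, 8→5, 27→8.
So the longest non-decreasing subsequence has length 8, e.g. 5, 5, 7, 12, 13, 14, 22, 27.

8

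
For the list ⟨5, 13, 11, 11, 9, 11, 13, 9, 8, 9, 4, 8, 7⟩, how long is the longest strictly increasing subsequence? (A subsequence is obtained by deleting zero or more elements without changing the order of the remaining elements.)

One longest increasing subsequence is 5, 9, 11, 13 (positions 1,5,6,7), of length 4; no longer one exists.

4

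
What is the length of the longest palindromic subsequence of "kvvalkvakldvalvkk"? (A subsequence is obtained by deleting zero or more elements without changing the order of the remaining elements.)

Using dp[i][j] = 2 + dp[i+1][j−1] if the ends match, else max(dp[i+1][j], dp[i][j−1]):
dp[1][17] = 11. A witness is kvalkaklavk at positions 1,3,4,5,6,8,9,10,13,15,17.

11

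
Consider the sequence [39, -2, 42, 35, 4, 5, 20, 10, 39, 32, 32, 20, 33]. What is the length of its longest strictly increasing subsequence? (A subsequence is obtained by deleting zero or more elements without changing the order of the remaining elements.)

Let dp[i] be the longest increasing subsequence ending at position i. Then dp = [1, 1, 2, 2, 2, 3, 4, 4, 5, 5, 5, 5, 6].
The maximum is 6; one witness is -2, 4, 5, 20, 32, 33 at positions 2,5,6,7,10,13.

6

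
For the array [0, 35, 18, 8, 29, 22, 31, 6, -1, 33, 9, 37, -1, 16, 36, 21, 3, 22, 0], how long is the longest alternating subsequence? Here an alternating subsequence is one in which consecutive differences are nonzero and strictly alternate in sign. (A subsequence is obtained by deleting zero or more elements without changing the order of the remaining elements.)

Track the best alternating length ending on an up-step vs a down-step at each position: up/down = 1/1, 2/1, 2/3, 2/3, 4/3, 4/5, 6/3, 2/7, 1/7, 8/3, 8/9, 10/1, 1/11, 12/11, 12/11, 12/13, 12/13, 14/13, 12/15.
The maximum over both is 15; one such subsequence is 0, 35, 18, 29, 22, 31, 6, 33, 9, 37, -1, 36, 21, 22, 0.

15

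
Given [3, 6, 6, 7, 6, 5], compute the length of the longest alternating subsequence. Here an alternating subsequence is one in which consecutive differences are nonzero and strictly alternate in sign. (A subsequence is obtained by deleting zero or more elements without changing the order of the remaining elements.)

Track the best alternating length ending on an up-step vs a down-step at each position: up/down = 1/1, 2/1, 2/1, 2/1, 2/3, 2/3.
The maximum over both is 3; one such subsequence is 3, 7, 6.

3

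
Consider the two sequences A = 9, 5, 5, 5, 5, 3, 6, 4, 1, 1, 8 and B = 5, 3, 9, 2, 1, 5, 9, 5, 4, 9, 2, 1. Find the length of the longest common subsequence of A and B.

Backtracking the LCS table gives one alignment: 9 (A1,B3) → 5 (A2,B6) → 5 (A5,B8) → 4 (A8,B9) → 1 (A10,B12).
So the longest common subsequence has length 5.

5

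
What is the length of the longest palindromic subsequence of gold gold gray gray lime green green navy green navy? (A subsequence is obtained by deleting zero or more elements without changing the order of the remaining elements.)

3

One longest palindromic subsequence is navy green navy (positions 8,9,10); it reads the same forward and backward, and the interval DP gives dp[1][10] = 3.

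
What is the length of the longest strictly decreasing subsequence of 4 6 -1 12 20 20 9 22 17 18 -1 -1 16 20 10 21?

4

One longest decreasing subsequence is 20, 17, 16, 10 (positions 5,9,13,15), of length 4; no longer one exists.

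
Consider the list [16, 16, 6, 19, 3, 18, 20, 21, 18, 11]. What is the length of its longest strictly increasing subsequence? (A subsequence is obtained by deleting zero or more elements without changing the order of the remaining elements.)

4

One longest increasing subsequence is 16, 19, 20, 21 (positions 1,4,7,8), of length 4; no longer one exists.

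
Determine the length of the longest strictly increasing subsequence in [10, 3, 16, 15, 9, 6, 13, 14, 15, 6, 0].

5

Let dp[i] be the longest increasing subsequence ending at position i. Then dp = [1, 1, 2, 2, 2, 2, 3, 4, 5, 2, 1].
The maximum is 5; one witness is 3, 9, 13, 14, 15 at positions 2,5,7,8,9.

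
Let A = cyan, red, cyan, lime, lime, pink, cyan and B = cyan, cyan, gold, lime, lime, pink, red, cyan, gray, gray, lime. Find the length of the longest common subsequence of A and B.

Backtracking the LCS table gives one alignment: cyan (A1,B1) → cyan (A3,B2) → lime (A4,B4) → lime (A5,B5) → pink (A6,B6) → cyan (A7,B8).
So the longest common subsequence has length 6.

6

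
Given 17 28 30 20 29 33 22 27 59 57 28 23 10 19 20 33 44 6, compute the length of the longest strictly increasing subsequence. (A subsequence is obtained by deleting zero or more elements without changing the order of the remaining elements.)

Let dp[i] be the longest increasing subsequence ending at position i. Then dp = [1, 2, 3, 2, 3, 4, 3, 4, 5, 5, 5, 4, 1, 2, 3, 6, 7, 1].
The maximum is 7; one witness is 17, 20, 22, 27, 28, 33, 44 at positions 1,4,7,8,11,16,17.

7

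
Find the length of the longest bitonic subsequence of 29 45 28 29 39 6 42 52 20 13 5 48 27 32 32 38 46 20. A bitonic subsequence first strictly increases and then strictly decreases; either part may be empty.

One longest bitonic subsequence is 28, 29, 39, 42, 52, 48, 46, 20 (positions 3,4,5,7,8,12,17,18): it rises to 52 then falls. Length 8 is optimal.

8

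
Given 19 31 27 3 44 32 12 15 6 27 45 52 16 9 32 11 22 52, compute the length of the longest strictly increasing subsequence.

Let dp[i] be the longest increasing subsequence ending at position i. Then dp = [1, 2, 2, 1, 3, 3, 2, 3, 2, 4, 5, 6, 4, 3, 5, 4, 5, 6].
The maximum is 6; one witness is 3, 12, 15, 27, 45, 52 at positions 4,7,8,10,11,12.

6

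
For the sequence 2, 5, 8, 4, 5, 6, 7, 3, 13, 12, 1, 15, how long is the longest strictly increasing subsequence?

Scanning left to right, the best length ending at each element is: 2→1, 5→2, 8→3, 4→2, 5→3, 6→4, 7→5, 3→2, 13→6, 12→6, 1→1, 15→7.
So the longest increasing subsequence has length 7, e.g. 2, 4, 5, 6, 7, 13, 15.

7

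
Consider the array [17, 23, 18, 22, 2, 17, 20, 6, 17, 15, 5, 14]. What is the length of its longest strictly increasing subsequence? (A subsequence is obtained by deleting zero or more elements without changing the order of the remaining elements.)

Let dp[i] be the longest increasing subsequence ending at position i. Then dp = [1, 2, 2, 3, 1, 2, 3, 2, 3, 3, 2, 3].
The maximum is 3; one witness is 17, 18, 22 at positions 1,3,4.

3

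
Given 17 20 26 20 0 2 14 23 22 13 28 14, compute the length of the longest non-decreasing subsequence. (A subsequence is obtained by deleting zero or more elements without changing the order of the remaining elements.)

One longest non-decreasing subsequence is 17, 20, 20, 23, 28 (positions 1,2,4,8,11), of length 5; no longer one exists.

5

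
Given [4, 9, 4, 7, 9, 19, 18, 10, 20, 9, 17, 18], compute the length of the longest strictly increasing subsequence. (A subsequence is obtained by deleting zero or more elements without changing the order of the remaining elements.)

Let dp[i] be the longest increasing subsequence ending at position i. Then dp = [1, 2, 1, 2, 3, 4, 4, 4, 5, 3, 5, 6].
The maximum is 6; one witness is 4, 7, 9, 10, 17, 18 at positions 1,4,5,8,11,12.

6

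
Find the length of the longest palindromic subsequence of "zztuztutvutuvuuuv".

9

Using dp[i][j] = 2 + dp[i+1][j−1] if the ends match, else max(dp[i+1][j], dp[i][j−1]):
dp[1][17] = 9. A witness is uuvutuvuu at positions 4,7,9,10,11,12,13,15,16.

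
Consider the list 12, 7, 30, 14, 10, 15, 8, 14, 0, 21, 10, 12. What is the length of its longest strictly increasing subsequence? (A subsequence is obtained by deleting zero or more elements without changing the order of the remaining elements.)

Scanning left to right, the best length ending at each element is: 12→1, 7→1, 30→2, 14→2, 10→2, 15→3, 8→2, 14→3, 0→1, 21→4, 10→3, 12→4.
So the longest increasing subsequence has length 4, e.g. 12, 14, 15, 21.

4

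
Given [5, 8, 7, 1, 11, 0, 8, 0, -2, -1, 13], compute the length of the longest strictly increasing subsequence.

4

Scanning left to right, the best length ending at each element is: 5→1, 8→2, 7→2, 1→1, 11→3, 0→1, 8→3, 0→1, -2→1, -1→2, 13→4.
So the longest increasing subsequence has length 4, e.g. 5, 8, 11, 13.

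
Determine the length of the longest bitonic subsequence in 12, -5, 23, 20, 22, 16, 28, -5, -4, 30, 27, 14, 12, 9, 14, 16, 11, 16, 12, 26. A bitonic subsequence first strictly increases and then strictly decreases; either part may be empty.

9

Let inc[i] be the LIS ending at i and dec[i] the longest strictly decreasing subsequence starting at i. inc = [1, 1, 2, 2, 3, 2, 4, 1, 2, 5, 4, 3, 3, 3, 4, 5, 4, 5, 5, 6], dec = [2, 1, 6, 5, 5, 4, 5, 1, 1, 5, 4, 3, 2, 1, 2, 2, 1, 2, 1, 1].
max_i inc[i]+dec[i]−1 = 9, with one witness 12, 20, 22, 28, 30, 27, 14, 12, 11.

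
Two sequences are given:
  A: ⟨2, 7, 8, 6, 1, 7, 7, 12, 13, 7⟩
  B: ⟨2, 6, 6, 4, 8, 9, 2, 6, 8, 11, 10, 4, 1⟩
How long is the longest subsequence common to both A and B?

4

A longest common subsequence is 2, 8, 6, 1 (length 4); the LCS DP confirms no longer common subsequence exists.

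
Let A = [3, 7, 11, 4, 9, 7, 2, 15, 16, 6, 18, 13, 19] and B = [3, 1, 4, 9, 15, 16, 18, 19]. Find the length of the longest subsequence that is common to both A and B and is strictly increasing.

7

A longest common strictly increasing subsequence is 3, 4, 9, 15, 16, 18, 19 (length 7); it appears in order in both A and B, and no longer such subsequence exists.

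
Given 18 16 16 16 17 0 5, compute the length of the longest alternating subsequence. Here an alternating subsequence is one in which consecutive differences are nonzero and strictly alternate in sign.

5

Track the best alternating length ending on an up-step vs a down-step at each position: up/down = 1/1, 1/2, 1/2, 1/2, 3/2, 1/4, 5/4.
The maximum over both is 5; one such subsequence is 18, 16, 17, 0, 5.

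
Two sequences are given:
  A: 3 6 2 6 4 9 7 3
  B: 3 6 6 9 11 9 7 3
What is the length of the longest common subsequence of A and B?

Backtracking the LCS table gives one alignment: 3 (A1,B1) → 6 (A2,B2) → 6 (A4,B3) → 9 (A6,B6) → 7 (A7,B7) → 3 (A8,B8).
So the longest common subsequence has length 6.

6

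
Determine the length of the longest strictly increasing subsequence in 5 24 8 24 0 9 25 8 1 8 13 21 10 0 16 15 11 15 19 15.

7

One longest increasing subsequence is 5, 8, 9, 10, 11, 15, 19 (positions 1,3,6,13,17,18,19), of length 7; no longer one exists.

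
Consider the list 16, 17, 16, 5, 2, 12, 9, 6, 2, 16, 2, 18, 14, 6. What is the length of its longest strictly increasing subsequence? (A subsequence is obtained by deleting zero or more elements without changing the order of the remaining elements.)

4

Let dp[i] be the longest increasing subsequence ending at position i. Then dp = [1, 2, 1, 1, 1, 2, 2, 2, 1, 3, 1, 4, 3, 2].
The maximum is 4; one witness is 5, 12, 16, 18 at positions 4,6,10,12.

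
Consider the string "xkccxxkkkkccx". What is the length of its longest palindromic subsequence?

One longest palindromic subsequence is xcckkkkccx (positions 1,3,4,7,8,9,10,11,12,13); it reads the same forward and backward, and the interval DP gives dp[1][13] = 10.

10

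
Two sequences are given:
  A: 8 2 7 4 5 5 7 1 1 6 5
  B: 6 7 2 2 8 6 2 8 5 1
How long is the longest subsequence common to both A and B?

A longest common subsequence is 8, 2, 5, 1 (length 4); the LCS DP confirms no longer common subsequence exists.

4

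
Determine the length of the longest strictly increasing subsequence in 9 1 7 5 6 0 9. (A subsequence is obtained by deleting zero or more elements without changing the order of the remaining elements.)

4

Let dp[i] be the longest increasing subsequence ending at position i. Then dp = [1, 1, 2, 2, 3, 1, 4].
The maximum is 4; one witness is 1, 5, 6, 9 at positions 2,4,5,7.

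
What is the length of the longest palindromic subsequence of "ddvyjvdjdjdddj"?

9

Using dp[i][j] = 2 + dp[i+1][j−1] if the ends match, else max(dp[i+1][j], dp[i][j−1]):
dp[1][14] = 9. A witness is dddjdjddd at positions 1,2,7,8,9,10,11,12,13.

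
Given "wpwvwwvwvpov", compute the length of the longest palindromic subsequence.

One longest palindromic subsequence is pwvwwvwp (positions 2,3,4,5,6,7,8,10); it reads the same forward and backward, and the interval DP gives dp[1][12] = 8.

8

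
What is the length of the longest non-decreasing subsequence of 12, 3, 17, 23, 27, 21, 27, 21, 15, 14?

Let dp[i] be the longest non-decreasing subsequence ending at position i. Then dp = [1, 1, 2, 3, 4, 3, 5, 4, 2, 2].
The maximum is 5; one witness is 12, 17, 23, 27, 27 at positions 1,3,4,5,7.

5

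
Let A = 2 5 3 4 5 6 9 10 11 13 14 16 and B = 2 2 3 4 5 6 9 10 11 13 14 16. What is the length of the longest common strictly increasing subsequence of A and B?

For each value that appears in both, track the longest common increasing run ending there.
The best achievable length is 11; one witness is 2, 3, 4, 5, 6, 9, 10, 11, 13, 14, 16 (A-positions 1,3,4,5,6,7,8,9,10,11,12, B-positions 1,3,4,5,6,7,8,9,10,11,12).

11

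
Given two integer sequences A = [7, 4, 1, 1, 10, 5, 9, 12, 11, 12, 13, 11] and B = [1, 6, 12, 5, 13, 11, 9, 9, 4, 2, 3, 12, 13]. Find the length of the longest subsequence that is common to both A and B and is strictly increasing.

For each value that appears in both, track the longest common increasing run ending there.
The best achievable length is 5; one witness is 1, 5, 9, 12, 13 (A-positions 3,6,7,8,11, B-positions 1,4,7,12,13).

5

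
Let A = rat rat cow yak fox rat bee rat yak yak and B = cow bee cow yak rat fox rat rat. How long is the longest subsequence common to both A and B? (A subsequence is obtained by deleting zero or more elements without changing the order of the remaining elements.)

5

A longest common subsequence is cow, yak, fox, rat, rat (length 5); the LCS DP confirms no longer common subsequence exists.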